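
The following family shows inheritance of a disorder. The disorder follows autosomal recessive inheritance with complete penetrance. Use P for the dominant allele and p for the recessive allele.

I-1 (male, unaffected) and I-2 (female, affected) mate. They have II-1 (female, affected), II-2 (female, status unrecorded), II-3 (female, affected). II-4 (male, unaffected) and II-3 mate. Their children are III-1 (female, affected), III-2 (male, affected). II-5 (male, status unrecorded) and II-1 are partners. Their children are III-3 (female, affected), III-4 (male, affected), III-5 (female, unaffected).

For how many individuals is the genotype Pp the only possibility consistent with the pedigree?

4

Obligate heterozygotes: I-1 is unaffected so carries P and passed p to II-1 (pp), so I-1 is Pp; II-4 is unaffected so carries P and passed p to III-1 (pp), so II-4 is Pp; II-5 passed P to III-5 (Pp, whose p came from II-1) and passed p to III-3 (pp), so II-5 is Pp; III-5 is unaffected so carries P and received p from II-1 (pp), so III-5 is Pp.
Every other individual is either homozygous by phenotype or has at least one consistent homozygous assignment, so the count is 4.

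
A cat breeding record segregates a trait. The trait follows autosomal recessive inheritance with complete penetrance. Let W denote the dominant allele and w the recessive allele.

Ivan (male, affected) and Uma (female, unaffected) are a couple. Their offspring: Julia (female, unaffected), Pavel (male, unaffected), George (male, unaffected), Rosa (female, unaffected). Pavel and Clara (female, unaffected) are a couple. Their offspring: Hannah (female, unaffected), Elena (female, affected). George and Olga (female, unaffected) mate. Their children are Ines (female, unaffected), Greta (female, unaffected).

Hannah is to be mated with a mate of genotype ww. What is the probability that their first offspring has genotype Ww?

2/3

Pavel is unaffected so carries W and received w from Ivan (ww), so Pavel is Ww.
Clara is unaffected so carries W and passed w to Elena (ww), so Clara is Ww.
Hannah is an unaffected offspring of Pavel (Ww) × Clara (Ww), whose cross gives 1/4 WW : 1/2 Ww : 1/4 ww; conditioning on being unaffected, Hannah is WW with probability 1/3, Ww with probability 2/3.
Summing over parental genotype combinations, P(offspring has genotype Ww) = 1/3·1 + 2/3·1/2 = 2/3.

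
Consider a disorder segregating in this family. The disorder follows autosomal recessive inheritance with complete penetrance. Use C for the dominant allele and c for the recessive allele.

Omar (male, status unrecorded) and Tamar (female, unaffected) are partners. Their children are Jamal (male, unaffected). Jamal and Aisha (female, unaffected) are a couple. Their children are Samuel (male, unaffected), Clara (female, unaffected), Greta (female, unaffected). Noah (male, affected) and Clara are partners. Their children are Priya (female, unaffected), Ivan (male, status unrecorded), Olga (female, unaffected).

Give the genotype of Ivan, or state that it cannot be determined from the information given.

Ivan's phenotype is unrecorded, and no parent or child forces a single allele at both positions; consistent genotype assignments exist with Ivan as Cc or cc.

cannot be determined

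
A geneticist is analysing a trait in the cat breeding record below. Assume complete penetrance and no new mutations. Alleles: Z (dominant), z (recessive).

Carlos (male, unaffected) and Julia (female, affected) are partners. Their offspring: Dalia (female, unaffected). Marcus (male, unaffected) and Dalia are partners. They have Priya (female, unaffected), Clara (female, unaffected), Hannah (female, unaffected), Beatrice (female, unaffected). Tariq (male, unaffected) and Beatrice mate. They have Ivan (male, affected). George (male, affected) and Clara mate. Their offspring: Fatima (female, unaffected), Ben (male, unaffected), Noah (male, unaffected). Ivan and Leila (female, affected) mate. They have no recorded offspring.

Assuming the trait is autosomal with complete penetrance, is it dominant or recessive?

recessive

Tariq and Beatrice are both unaffected yet have an affected child Ivan. Under dominance, an affected child requires at least one affected parent, so the trait cannot be dominant.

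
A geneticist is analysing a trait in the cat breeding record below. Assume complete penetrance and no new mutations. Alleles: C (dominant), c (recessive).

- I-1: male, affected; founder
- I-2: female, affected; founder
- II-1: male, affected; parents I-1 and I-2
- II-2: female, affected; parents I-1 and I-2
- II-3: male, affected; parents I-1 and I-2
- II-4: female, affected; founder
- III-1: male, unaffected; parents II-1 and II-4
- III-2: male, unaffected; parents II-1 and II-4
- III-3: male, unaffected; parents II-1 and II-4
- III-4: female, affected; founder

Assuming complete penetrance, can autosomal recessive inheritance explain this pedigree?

No

Under autosomal recessive, III-1 (unaffected, male) cannot arise from II-1 (affected) × II-4 (affected).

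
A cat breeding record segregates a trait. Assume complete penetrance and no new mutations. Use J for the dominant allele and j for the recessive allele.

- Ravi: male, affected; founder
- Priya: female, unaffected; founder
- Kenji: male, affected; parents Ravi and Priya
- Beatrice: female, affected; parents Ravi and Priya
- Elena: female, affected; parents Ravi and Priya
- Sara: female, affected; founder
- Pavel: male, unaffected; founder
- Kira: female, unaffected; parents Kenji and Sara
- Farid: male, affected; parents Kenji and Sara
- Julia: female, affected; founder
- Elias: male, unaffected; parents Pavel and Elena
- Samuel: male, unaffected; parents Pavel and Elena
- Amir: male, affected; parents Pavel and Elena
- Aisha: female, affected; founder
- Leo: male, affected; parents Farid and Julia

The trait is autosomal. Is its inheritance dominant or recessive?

dominant

Kenji and Sara are both affected yet have an unaffected child Kira. Under a recessive model two affected parents are homozygous and every child would be affected, so the trait cannot be recessive.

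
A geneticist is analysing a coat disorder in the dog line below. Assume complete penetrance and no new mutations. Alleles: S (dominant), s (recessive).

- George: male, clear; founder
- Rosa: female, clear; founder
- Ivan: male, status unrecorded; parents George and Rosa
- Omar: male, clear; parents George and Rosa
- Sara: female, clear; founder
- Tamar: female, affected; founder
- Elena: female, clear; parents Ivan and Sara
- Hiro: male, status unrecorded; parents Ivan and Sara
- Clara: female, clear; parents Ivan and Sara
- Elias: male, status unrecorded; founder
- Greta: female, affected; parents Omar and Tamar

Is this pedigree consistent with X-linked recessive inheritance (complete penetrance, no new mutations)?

Under X-linked recessive, Greta (affected, female) cannot arise from Omar (clear) × Tamar (affected).

No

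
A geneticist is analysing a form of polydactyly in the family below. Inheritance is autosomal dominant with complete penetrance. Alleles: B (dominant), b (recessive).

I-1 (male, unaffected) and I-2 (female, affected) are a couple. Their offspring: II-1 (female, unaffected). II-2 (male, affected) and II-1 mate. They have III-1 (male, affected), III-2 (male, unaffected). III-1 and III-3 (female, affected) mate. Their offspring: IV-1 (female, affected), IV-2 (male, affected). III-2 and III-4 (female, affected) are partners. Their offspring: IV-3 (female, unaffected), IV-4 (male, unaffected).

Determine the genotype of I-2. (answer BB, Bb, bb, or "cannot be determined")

Bb

From phenotype alone, I-2 is BB or Bb.
I-2 is affected so carries B and passed b to II-1 (bb), so I-2 is Bb.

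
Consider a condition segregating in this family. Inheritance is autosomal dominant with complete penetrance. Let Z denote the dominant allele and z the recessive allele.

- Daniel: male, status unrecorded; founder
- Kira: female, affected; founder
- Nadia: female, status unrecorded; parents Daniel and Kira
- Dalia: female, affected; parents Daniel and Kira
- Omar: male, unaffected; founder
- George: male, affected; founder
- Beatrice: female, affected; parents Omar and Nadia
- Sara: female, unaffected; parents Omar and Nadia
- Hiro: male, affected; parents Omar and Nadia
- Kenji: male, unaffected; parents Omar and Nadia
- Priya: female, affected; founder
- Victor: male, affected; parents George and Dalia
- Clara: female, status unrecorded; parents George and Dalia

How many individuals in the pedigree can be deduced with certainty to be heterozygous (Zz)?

3

Obligate heterozygotes: Nadia passed Z to Beatrice (Zz, whose z came from Omar) and passed z to Sara (zz), so Nadia is Zz; Beatrice is affected so carries Z and received z from Omar (zz), so Beatrice is Zz; Hiro is affected so carries Z and received z from Omar (zz), so Hiro is Zz.
Every other individual is either homozygous by phenotype or has at least one consistent homozygous assignment, so the count is 3.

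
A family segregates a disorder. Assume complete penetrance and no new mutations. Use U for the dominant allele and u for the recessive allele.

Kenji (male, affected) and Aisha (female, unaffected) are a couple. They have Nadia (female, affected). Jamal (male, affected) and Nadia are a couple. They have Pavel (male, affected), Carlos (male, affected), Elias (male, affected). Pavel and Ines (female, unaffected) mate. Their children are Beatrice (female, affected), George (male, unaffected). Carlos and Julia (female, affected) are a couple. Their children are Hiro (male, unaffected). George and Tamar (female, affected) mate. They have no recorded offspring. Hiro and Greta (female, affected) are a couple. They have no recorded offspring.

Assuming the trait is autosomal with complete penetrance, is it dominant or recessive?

Carlos and Julia are both affected yet have an unaffected child Hiro. Under a recessive model two affected parents are homozygous and every child would be affected, so the trait cannot be recessive.

dominant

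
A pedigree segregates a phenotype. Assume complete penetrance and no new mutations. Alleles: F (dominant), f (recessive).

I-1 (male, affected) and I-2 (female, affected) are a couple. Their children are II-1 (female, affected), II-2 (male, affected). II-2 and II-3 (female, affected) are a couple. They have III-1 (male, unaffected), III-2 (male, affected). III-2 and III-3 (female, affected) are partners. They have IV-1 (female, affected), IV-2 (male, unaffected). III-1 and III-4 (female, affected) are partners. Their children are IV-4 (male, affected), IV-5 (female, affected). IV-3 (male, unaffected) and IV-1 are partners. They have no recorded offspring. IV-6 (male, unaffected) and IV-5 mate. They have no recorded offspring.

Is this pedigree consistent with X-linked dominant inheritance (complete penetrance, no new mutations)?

Yes

A consistent assignment under X-linked dominant exists: I-1 X^F Y, I-2 X^F X^F, II-1 X^F X^F, II-2 X^F Y, II-3 X^F X^f, III-1 X^f Y, III-2 X^F Y, III-3 X^F X^f, III-4 X^F X^F, IV-1 X^F X^F, IV-2 X^f Y, IV-3 X^f Y, IV-4 X^F Y, IV-5 X^F X^f, IV-6 X^f Y.
In this assignment every recorded phenotype matches its genotype and every non-founder's genotype is obtainable from its parents' genotypes, so the pedigree is consistent.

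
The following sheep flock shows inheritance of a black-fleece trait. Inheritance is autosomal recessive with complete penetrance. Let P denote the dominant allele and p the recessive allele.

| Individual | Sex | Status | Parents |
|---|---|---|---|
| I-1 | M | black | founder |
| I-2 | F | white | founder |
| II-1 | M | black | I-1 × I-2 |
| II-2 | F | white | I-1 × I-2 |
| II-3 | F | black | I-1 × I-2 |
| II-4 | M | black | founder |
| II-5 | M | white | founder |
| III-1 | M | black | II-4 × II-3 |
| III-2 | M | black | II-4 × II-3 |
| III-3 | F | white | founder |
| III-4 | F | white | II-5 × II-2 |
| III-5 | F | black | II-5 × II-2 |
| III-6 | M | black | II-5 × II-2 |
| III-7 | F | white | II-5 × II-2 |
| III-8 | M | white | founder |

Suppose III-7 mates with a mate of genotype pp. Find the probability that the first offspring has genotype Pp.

II-5 is white so carries P and passed p to III-5 (pp), so II-5 is Pp.
II-2 is white so carries P and received p from I-1 (pp), so II-2 is Pp.
III-7 is a white offspring of II-5 (Pp) × II-2 (Pp), whose cross gives 1/4 PP : 1/2 Pp : 1/4 pp; conditioning on being white, III-7 is PP with probability 1/3, Pp with probability 2/3.
Summing over parental genotype combinations, P(offspring has genotype Pp) = 1/3·1 + 2/3·1/2 = 2/3.

2/3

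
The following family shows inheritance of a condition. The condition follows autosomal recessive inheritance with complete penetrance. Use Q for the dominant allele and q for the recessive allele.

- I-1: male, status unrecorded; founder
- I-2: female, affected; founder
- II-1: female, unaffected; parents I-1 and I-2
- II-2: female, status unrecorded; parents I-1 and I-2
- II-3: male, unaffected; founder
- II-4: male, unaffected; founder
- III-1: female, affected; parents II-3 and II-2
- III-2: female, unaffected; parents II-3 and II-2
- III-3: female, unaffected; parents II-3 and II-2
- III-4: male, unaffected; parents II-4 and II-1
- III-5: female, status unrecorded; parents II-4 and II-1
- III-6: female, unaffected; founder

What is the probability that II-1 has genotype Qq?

1

II-1 is unaffected so carries Q and received q from I-2 (qq), so II-1 is Qq, giving P(Qq) = 1.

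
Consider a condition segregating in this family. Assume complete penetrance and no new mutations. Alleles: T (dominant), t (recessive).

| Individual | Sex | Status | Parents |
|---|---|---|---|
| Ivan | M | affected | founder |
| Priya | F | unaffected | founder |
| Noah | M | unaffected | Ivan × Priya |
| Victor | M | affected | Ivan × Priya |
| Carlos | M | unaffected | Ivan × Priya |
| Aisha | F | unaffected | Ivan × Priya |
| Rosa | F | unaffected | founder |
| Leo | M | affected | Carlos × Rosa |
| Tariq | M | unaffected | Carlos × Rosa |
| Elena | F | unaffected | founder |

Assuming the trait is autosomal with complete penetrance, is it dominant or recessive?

Carlos and Rosa are both unaffected yet have an affected child Leo. Under dominance, an affected child requires at least one affected parent, so the trait cannot be dominant.

recessive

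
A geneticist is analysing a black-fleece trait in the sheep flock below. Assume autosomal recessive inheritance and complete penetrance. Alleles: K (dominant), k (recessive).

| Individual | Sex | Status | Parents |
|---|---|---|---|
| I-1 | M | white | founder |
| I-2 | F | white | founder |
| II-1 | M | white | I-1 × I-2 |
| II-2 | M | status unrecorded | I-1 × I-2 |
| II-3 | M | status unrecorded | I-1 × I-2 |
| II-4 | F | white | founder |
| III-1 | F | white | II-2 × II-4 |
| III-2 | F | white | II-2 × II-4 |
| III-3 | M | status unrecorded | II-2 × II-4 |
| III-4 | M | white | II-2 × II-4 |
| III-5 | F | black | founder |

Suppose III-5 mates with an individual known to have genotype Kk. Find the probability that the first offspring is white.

III-5 is black, so III-5 is kk.
The cross gives 1/2 Kk : 1/2 kk, so P(offspring is white) = 1/2.

1/2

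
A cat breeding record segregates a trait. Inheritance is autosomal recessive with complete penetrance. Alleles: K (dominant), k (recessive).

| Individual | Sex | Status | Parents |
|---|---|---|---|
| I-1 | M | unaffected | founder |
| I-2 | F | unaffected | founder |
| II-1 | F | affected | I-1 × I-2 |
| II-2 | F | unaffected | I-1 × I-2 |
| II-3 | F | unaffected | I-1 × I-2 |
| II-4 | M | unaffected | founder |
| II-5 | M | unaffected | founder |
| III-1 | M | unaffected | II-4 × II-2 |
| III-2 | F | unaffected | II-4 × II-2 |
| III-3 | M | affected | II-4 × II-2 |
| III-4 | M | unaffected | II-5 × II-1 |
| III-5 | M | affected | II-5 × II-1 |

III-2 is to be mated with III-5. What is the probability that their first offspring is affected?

1/3

II-4 is unaffected so carries K and passed k to III-3 (kk), so II-4 is Kk.
II-2 is unaffected so carries K and passed k to III-3 (kk), so II-2 is Kk.
III-2 is an unaffected offspring of II-4 (Kk) × II-2 (Kk), whose cross gives 1/4 KK : 1/2 Kk : 1/4 kk; conditioning on being unaffected, III-2 is KK with probability 1/3, Kk with probability 2/3.
III-5 is affected, so III-5 is kk.
Summing over parental genotype combinations, P(offspring is affected) = 2/3·1/2 = 1/3.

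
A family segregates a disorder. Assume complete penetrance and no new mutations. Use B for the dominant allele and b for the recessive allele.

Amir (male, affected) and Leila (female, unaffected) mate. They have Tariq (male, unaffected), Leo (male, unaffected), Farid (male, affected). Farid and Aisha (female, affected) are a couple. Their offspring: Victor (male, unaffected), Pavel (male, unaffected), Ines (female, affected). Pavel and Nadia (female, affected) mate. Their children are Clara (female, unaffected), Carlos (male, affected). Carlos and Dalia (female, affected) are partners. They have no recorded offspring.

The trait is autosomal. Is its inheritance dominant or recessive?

dominant

Farid and Aisha are both affected yet have an unaffected child Victor. Under a recessive model two affected parents are homozygous and every child would be affected, so the trait cannot be recessive.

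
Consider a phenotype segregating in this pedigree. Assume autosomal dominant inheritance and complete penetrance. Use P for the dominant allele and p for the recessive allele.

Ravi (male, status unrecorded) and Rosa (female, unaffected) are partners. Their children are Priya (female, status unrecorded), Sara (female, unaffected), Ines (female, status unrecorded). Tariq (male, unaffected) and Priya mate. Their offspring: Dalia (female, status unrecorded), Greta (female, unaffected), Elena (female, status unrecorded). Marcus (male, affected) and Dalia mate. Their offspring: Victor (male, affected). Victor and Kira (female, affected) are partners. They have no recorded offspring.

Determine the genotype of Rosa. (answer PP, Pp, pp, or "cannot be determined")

Rosa is unaffected, so Rosa is pp.

pp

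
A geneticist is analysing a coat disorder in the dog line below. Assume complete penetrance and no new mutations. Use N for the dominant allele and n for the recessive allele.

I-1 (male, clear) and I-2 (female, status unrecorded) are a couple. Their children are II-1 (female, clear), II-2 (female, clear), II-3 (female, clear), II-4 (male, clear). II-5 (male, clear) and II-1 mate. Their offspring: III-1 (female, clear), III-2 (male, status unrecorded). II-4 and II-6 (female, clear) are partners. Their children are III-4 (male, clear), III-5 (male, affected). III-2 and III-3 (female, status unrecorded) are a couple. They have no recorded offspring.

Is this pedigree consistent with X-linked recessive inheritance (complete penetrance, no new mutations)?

A consistent assignment under X-linked recessive exists: I-1 X^N Y, I-2 X^N X^N, II-1 X^N X^N, II-2 X^N X^N, II-3 X^N X^N, II-4 X^N Y, II-5 X^N Y, II-6 X^N X^n, III-1 X^N X^N, III-2 X^N Y, III-3 X^N X^N, III-4 X^N Y, III-5 X^n Y.
In this assignment every recorded phenotype matches its genotype and every non-founder's genotype is obtainable from its parents' genotypes, so the pedigree is consistent.

Yes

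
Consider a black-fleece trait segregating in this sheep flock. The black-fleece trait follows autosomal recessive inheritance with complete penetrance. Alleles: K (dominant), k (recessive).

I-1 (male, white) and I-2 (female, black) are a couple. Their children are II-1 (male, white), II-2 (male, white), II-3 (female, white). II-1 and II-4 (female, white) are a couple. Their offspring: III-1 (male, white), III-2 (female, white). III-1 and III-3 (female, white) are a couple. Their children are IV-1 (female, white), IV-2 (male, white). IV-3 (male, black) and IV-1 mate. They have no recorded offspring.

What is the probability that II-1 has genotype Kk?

II-1 is white so carries K and received k from I-2 (kk), so II-1 is Kk, giving P(Kk) = 1.

1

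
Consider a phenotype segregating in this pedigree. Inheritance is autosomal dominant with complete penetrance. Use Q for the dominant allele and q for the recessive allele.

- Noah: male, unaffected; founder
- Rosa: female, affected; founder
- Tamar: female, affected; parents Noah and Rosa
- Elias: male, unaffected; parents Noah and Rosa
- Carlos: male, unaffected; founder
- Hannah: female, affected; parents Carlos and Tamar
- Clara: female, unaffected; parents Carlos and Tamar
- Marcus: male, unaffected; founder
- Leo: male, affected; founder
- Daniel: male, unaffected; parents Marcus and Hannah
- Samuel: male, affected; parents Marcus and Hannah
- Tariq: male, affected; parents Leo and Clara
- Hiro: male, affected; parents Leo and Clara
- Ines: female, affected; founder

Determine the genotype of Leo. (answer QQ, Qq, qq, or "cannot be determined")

cannot be determined

Leo's phenotype allows QQ or Qq, and no parent or child forces a single allele at both positions; consistent genotype assignments exist with Leo as QQ or Qq.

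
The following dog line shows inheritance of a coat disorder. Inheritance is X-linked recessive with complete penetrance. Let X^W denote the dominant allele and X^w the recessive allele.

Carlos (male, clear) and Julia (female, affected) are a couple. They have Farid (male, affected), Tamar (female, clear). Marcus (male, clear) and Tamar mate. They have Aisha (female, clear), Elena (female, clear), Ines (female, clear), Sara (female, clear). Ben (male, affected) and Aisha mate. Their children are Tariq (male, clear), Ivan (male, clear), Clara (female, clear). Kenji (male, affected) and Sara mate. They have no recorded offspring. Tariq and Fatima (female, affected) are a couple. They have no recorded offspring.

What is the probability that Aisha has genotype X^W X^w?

1/9

Marcus is clear, so Marcus is X^W Y.
Tamar is clear so carries W and received w from Julia (X^w X^w), so Tamar is X^W X^w.
Their cross gives offspring ratios 1/2 X^W X^W : 1/2 X^W X^w. Conditioning on Aisha being clear, P(X^W X^w) = 1/2 / 1 = 1/2 before taking Aisha's own offspring into account.
Ben is affected, so Ben is X^w Y.
Now use Aisha's offspring. Probability of each recorded status — clear son Tariq: 1/2 if Aisha is X^W X^w, 1 if X^W X^W; clear son Ivan: 1/2 if Aisha is X^W X^w, 1 if X^W X^W; clear daughter Clara: 1/2 if Aisha is X^W X^w, 1 if X^W X^W.
Bayes: P(X^W X^w) = 1/2·1/8 / (1/2·1/8 + 1/2·1) = 1/9.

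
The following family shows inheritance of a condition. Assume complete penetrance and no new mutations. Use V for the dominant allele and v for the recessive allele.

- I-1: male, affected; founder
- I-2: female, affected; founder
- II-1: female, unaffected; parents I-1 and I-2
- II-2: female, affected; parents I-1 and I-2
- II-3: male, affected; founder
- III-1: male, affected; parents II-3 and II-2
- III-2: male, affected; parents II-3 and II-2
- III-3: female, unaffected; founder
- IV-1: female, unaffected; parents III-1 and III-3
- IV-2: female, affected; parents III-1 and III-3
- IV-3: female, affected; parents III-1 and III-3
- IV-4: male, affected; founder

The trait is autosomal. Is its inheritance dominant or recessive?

I-1 and I-2 are both affected yet have an unaffected child II-1. Under a recessive model two affected parents are homozygous and every child would be affected, so the trait cannot be recessive.

dominant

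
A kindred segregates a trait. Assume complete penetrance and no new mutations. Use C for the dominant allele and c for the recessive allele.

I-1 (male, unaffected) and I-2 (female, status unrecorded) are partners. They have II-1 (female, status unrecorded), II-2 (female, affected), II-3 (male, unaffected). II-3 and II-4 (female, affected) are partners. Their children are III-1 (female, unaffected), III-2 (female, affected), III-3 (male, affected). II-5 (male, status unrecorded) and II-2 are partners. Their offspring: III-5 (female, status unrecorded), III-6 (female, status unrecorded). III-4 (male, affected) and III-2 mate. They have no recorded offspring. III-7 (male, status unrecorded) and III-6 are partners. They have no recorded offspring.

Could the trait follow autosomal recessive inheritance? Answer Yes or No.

Yes

A consistent assignment under autosomal recessive exists: I-1 Cc, I-2 Cc, II-1 CC, II-2 cc, II-3 Cc, II-4 cc, II-5 CC, III-1 Cc, III-2 cc, III-3 cc, III-4 cc, III-5 Cc, III-6 Cc, III-7 CC.
In this assignment every recorded phenotype matches its genotype and every non-founder's genotype is obtainable from its parents' genotypes, so the pedigree is consistent.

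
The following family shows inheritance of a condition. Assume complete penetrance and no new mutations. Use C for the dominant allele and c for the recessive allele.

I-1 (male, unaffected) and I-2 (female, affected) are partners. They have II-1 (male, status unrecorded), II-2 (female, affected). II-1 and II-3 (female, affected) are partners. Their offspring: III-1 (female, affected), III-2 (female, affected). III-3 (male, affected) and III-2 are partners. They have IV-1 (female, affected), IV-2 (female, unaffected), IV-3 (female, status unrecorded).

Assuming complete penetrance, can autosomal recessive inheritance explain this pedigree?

No

Under autosomal recessive, IV-2 (unaffected, female) cannot arise from III-3 (affected) × III-2 (affected).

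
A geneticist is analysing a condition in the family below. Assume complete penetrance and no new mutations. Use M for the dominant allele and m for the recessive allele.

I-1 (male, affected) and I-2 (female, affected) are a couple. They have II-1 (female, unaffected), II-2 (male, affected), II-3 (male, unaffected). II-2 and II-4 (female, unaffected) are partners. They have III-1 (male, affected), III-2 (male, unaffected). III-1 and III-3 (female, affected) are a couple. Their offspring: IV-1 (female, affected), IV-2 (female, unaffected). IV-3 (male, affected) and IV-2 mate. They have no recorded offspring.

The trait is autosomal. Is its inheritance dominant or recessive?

dominant

I-1 and I-2 are both affected yet have an unaffected child II-1. Under a recessive model two affected parents are homozygous and every child would be affected, so the trait cannot be recessive.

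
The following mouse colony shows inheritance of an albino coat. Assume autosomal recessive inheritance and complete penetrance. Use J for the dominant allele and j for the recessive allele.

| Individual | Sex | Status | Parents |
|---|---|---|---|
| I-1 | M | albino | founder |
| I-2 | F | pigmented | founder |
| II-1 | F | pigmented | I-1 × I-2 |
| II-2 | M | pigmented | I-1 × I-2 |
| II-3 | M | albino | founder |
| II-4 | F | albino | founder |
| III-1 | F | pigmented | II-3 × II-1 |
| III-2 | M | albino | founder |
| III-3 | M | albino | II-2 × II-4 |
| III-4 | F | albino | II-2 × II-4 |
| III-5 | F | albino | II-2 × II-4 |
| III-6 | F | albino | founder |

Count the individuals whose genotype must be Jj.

Obligate heterozygotes: II-1 is pigmented so carries J and received j from I-1 (jj), so II-1 is Jj; II-2 is pigmented so carries J and received j from I-1 (jj), so II-2 is Jj; III-1 is pigmented so carries J and received j from II-3 (jj), so III-1 is Jj.
Every other individual is either homozygous by phenotype or has at least one consistent homozygous assignment, so the count is 3.

3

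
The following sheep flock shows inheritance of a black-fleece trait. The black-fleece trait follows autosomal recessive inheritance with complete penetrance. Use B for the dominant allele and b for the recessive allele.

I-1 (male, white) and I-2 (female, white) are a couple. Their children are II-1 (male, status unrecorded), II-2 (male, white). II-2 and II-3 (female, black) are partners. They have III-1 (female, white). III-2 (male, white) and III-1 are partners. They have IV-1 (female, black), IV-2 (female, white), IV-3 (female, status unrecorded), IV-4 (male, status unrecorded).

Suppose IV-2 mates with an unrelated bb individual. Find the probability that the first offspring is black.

III-2 is white so carries B and passed b to IV-1 (bb), so III-2 is Bb.
III-1 is white so carries B and received b from II-3 (bb), so III-1 is Bb.
IV-2 is a white offspring of III-2 (Bb) × III-1 (Bb), whose cross gives 1/4 BB : 1/2 Bb : 1/4 bb; conditioning on being white, IV-2 is BB with probability 1/3, Bb with probability 2/3.
Summing over parental genotype combinations, P(offspring is black) = 2/3·1/2 = 1/3.

1/3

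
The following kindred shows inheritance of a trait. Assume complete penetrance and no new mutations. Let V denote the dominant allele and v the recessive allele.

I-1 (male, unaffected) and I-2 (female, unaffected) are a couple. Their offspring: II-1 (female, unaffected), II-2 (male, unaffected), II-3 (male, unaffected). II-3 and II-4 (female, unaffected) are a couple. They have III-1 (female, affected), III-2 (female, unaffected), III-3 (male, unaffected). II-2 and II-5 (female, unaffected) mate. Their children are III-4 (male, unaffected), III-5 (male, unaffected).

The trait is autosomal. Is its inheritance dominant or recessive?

II-3 and II-4 are both unaffected yet have an affected child III-1. Under dominance, an affected child requires at least one affected parent, so the trait cannot be dominant.

recessive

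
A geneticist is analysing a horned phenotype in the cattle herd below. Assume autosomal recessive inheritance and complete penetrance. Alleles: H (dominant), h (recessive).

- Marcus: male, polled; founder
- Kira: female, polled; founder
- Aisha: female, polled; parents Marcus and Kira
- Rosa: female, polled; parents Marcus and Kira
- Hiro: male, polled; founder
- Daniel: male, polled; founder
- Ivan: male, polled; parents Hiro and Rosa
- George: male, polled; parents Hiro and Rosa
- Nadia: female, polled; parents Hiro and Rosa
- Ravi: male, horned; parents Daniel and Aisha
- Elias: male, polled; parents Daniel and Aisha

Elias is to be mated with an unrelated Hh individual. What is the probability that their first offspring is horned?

Daniel is polled so carries H and passed h to Ravi (hh), so Daniel is Hh.
Aisha is polled so carries H and passed h to Ravi (hh), so Aisha is Hh.
Elias is a polled offspring of Daniel (Hh) × Aisha (Hh), whose cross gives 1/4 HH : 1/2 Hh : 1/4 hh; conditioning on being polled, Elias is HH with probability 1/3, Hh with probability 2/3.
Summing over parental genotype combinations, P(offspring is horned) = 2/3·1/4 = 1/6.

1/6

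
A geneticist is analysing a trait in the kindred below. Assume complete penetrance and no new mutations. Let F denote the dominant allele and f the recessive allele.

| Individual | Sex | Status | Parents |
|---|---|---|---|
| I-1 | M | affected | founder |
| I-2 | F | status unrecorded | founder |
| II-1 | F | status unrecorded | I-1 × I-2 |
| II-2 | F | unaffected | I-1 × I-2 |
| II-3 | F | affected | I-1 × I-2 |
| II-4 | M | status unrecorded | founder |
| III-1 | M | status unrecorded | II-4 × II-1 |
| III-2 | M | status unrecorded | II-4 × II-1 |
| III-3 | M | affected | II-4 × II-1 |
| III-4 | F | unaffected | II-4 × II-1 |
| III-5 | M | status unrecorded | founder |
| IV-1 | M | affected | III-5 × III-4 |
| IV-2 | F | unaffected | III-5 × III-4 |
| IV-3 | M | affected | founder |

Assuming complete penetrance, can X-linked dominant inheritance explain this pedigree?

Under X-linked dominant, II-2 (unaffected, female) cannot arise from I-1 (affected) × I-2 (unrecorded).

No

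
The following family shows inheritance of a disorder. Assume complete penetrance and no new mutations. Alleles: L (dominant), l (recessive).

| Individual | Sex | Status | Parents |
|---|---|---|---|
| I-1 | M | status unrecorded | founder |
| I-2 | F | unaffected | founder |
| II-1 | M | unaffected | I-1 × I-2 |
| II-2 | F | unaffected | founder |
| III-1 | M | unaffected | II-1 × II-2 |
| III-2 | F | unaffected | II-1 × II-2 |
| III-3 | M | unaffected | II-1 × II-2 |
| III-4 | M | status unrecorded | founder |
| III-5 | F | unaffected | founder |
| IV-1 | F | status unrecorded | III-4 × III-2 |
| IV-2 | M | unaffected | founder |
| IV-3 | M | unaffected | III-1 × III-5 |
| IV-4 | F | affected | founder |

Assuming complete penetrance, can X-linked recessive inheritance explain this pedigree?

A consistent assignment under X-linked recessive exists: I-1 X^L Y, I-2 X^L X^L, II-1 X^L Y, II-2 X^L X^L, III-1 X^L Y, III-2 X^L X^L, III-3 X^L Y, III-4 X^L Y, III-5 X^L X^L, IV-1 X^L X^L, IV-2 X^L Y, IV-3 X^L Y, IV-4 X^l X^l.
In this assignment every recorded phenotype matches its genotype and every non-founder's genotype is obtainable from its parents' genotypes, so the pedigree is consistent.

Yes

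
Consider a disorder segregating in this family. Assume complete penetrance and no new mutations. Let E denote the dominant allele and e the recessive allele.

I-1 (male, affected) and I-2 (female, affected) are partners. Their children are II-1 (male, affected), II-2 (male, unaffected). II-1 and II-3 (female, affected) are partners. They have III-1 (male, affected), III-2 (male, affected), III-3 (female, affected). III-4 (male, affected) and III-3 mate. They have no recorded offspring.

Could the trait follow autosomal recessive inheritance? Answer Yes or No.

Under autosomal recessive, II-2 (unaffected, male) cannot arise from I-1 (affected) × I-2 (affected).

No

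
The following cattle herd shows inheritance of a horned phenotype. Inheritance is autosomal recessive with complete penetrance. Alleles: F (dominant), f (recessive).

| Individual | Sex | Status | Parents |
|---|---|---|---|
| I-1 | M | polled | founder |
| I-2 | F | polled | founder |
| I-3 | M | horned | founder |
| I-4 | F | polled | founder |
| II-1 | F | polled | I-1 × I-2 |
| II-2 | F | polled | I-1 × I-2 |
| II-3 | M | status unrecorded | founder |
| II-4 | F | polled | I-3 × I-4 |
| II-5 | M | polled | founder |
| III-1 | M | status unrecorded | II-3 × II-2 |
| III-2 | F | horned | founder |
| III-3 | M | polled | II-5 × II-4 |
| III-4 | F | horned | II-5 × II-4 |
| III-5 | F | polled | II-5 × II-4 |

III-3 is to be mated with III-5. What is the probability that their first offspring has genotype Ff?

4/9

II-5 is polled so carries F and passed f to III-4 (ff), so II-5 is Ff.
II-4 is polled so carries F and received f from I-3 (ff), so II-4 is Ff.
III-3 is a polled offspring of II-5 (Ff) × II-4 (Ff), whose cross gives 1/4 FF : 1/2 Ff : 1/4 ff; conditioning on being polled, III-3 is FF with probability 1/3, Ff with probability 2/3.
III-5 is a polled offspring of II-5 (Ff) × II-4 (Ff), whose cross gives 1/4 FF : 1/2 Ff : 1/4 ff; conditioning on being polled, III-5 is FF with probability 1/3, Ff with probability 2/3.
Summing over parental genotype combinations, P(offspring has genotype Ff) = 2/9·1/2 + 2/9·1/2 + 4/9·1/2 = 4/9.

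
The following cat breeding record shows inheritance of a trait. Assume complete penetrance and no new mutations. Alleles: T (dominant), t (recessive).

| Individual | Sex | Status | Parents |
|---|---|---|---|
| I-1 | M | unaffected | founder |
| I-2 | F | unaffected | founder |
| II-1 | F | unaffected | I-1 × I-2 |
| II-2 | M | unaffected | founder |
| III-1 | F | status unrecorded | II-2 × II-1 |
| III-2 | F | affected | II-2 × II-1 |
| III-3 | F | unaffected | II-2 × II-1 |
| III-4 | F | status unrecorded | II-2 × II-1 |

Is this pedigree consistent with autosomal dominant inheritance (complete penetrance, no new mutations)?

Under autosomal dominant, III-2 (affected, female) cannot arise from II-2 (unaffected) × II-1 (unaffected).

No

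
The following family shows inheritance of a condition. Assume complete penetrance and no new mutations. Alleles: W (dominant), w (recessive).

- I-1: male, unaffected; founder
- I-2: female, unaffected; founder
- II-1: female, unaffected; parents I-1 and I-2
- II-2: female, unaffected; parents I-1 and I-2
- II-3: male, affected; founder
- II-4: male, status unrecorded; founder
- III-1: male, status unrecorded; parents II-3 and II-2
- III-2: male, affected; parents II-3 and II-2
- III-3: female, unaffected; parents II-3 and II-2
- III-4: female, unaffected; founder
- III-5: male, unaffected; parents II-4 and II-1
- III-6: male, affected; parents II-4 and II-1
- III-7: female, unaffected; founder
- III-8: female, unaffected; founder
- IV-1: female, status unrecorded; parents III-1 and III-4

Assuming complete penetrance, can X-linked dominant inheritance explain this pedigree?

Under X-linked dominant, III-2 (affected, male) cannot arise from II-3 (affected) × II-2 (unaffected).

No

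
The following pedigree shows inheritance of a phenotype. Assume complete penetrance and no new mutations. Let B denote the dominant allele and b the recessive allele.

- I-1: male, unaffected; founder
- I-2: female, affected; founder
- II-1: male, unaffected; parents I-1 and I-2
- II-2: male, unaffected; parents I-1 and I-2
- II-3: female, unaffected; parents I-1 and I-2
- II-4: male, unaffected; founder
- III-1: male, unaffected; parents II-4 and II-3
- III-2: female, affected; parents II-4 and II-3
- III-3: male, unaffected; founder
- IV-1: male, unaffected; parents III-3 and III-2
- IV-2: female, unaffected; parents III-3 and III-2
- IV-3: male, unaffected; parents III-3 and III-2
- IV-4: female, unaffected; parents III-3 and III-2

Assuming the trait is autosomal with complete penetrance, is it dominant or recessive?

recessive

II-4 and II-3 are both unaffected yet have an affected child III-2. Under dominance, an affected child requires at least one affected parent, so the trait cannot be dominant.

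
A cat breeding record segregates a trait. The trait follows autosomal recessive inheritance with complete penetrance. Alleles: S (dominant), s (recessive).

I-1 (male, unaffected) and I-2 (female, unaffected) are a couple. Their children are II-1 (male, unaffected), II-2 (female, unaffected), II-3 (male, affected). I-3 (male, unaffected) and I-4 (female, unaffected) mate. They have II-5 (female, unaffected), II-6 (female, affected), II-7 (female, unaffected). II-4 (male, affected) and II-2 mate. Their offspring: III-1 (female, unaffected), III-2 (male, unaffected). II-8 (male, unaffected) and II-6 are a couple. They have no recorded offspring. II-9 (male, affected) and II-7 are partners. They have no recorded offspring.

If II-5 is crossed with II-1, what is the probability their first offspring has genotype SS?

I-3 is unaffected so carries S and passed s to II-6 (ss), so I-3 is Ss.
I-4 is unaffected so carries S and passed s to II-6 (ss), so I-4 is Ss.
II-5 is an unaffected offspring of I-3 (Ss) × I-4 (Ss), whose cross gives 1/4 SS : 1/2 Ss : 1/4 ss; conditioning on being unaffected, II-5 is SS with probability 1/3, Ss with probability 2/3.
I-1 is unaffected so carries S and passed s to II-3 (ss), so I-1 is Ss.
I-2 is unaffected so carries S and passed s to II-3 (ss), so I-2 is Ss.
II-1 is an unaffected offspring of I-1 (Ss) × I-2 (Ss), whose cross gives 1/4 SS : 1/2 Ss : 1/4 ss; conditioning on being unaffected, II-1 is SS with probability 1/3, Ss with probability 2/3.
Summing over parental genotype combinations, P(offspring has genotype SS) = 1/9·1 + 2/9·1/2 + 2/9·1/2 + 4/9·1/4 = 4/9.

4/9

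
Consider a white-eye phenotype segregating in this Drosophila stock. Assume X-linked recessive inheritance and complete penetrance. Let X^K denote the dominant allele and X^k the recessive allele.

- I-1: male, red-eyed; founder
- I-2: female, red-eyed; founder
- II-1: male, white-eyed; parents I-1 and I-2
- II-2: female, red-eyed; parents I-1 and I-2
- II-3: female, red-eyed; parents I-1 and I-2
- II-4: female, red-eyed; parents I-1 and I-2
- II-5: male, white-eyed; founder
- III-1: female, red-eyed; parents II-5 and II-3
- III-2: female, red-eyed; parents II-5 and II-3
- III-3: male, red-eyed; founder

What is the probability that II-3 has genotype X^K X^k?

I-1 is red-eyed, so I-1 is X^K Y.
I-2 is red-eyed so carries K and passed k to II-1 (X^k Y), so I-2 is X^K X^k.
Their cross gives offspring ratios 1/2 X^K X^K : 1/2 X^K X^k. Conditioning on II-3 being red-eyed, P(X^K X^k) = 1/2 / 1 = 1/2 before taking II-3's own offspring into account.
II-5 is white-eyed, so II-5 is X^k Y.
Now use II-3's offspring. Probability of each recorded status — red-eyed daughter III-1: 1/2 if II-3 is X^K X^k, 1 if X^K X^K; red-eyed daughter III-2: 1/2 if II-3 is X^K X^k, 1 if X^K X^K.
Bayes: P(X^K X^k) = 1/2·1/4 / (1/2·1/4 + 1/2·1) = 1/5.

1/5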